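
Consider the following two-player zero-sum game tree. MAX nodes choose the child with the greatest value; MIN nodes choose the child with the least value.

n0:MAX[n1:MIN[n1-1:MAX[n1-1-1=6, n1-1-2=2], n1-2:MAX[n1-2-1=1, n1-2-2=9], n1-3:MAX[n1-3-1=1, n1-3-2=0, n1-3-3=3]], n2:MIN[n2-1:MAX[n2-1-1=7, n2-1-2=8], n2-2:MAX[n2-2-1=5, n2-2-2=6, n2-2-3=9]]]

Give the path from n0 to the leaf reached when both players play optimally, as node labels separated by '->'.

n1-1 (MAX): max(6, 2) = 6
n1-2 (MAX): max(1, 9) = 9
n1-3 (MAX): max(1, 0, 3) = 3
n1 (MIN): min(6, 9, 3) = 3
n2-1 (MAX): max(7, 8) = 8
n2-2 (MAX): max(5, 6, 9) = 9
n2 (MIN): min(8, 9) = 8
n0 (MAX): max(3, 8) = 8
At n0, MAX picks n2 (highest: 8).
At n2, MIN picks n2-1 (lowest: 8).
At n2-1, MAX picks n2-1-2 (highest: 8).
Terminal value 8.

n0 -> n2 -> n2-1 -> n2-1-2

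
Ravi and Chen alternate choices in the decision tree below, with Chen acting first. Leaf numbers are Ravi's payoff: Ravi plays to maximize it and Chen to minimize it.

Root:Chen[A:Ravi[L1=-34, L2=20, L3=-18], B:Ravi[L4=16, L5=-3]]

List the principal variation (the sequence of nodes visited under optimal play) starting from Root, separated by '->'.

Root -> B -> L4

A (Ravi): max(-34, 20, -18) = 20
B (Ravi): max(16, -3) = 16
Root (Chen): min(20, 16) = 16
At Root, Chen picks B (lowest: 16).
At B, Ravi picks L4 (highest: 16).
Terminal value 16.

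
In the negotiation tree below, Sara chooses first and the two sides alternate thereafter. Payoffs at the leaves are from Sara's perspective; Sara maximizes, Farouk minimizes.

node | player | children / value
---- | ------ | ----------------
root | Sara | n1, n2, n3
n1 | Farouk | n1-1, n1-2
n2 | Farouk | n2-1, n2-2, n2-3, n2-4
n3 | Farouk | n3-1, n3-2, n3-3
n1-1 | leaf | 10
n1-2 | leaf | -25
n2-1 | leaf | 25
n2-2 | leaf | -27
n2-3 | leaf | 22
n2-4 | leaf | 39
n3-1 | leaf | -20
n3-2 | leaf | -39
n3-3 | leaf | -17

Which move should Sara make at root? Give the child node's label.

n1 (Farouk): min(10, -25) = -25
n2 (Farouk): min(25, -27, 22, 39) = -27
n3 (Farouk): min(-20, -39, -17) = -39
root (Sara): max(-25, -27, -39) = -25
Sara at root wants the highest of {n1=-25, n2=-27, n3=-39}, so chooses n1.

n1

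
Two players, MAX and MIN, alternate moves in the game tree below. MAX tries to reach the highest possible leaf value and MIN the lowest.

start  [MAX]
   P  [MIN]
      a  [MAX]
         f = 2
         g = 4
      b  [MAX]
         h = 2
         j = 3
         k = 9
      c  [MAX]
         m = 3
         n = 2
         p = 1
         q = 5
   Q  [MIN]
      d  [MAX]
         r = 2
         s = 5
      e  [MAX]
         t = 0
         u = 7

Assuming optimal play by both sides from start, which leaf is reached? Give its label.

s

a (MAX): max(2, 4) = 4
b (MAX): max(2, 3, 9) = 9
c (MAX): max(3, 2, 1, 5) = 5
P (MIN): min(4, 9, 5) = 4
d (MAX): max(2, 5) = 5
e (MAX): max(0, 7) = 7
Q (MIN): min(5, 7) = 5
start (MAX): max(4, 5) = 5
At start, MAX picks Q (highest: 5).
At Q, MIN picks d (lowest: 5).
At d, MAX picks s (highest: 5).
Terminal value 5.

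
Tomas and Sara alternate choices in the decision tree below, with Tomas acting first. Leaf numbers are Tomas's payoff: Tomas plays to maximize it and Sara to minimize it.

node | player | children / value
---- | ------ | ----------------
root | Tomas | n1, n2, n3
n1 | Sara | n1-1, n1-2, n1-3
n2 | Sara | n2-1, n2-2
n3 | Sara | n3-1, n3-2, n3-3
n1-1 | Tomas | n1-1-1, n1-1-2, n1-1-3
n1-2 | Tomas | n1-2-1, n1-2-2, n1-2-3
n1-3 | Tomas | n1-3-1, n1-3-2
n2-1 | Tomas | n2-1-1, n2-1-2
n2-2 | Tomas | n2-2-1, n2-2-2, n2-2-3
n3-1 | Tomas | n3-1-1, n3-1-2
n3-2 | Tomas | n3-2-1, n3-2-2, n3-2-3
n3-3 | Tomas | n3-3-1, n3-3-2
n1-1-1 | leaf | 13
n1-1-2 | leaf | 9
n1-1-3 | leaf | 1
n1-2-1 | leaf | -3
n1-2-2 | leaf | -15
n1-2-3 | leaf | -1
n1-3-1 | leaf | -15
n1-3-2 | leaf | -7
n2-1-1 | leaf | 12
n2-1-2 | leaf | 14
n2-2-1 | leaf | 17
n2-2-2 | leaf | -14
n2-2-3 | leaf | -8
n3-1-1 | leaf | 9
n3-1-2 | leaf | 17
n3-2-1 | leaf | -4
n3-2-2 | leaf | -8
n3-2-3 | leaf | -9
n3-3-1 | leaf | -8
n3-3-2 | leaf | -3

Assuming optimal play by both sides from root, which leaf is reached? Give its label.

n2-1-2

n1-1 (Tomas): max(13, 9, 1) = 13
n1-2 (Tomas): max(-3, -15, -1) = -1
n1-3 (Tomas): max(-15, -7) = -7
n1 (Sara): min(13, -1, -7) = -7
n2-1 (Tomas): max(12, 14) = 14
n2-2 (Tomas): max(17, -14, -8) = 17
n2 (Sara): min(14, 17) = 14
n3-1 (Tomas): max(9, 17) = 17
n3-2 (Tomas): max(-4, -8, -9) = -4
n3-3 (Tomas): max(-8, -3) = -3
n3 (Sara): min(17, -4, -3) = -4
root (Tomas): max(-7, 14, -4) = 14
At root, Tomas picks n2 (highest: 14).
At n2, Sara picks n2-1 (lowest: 14).
At n2-1, Tomas picks n2-1-2 (highest: 14).
Terminal value 14.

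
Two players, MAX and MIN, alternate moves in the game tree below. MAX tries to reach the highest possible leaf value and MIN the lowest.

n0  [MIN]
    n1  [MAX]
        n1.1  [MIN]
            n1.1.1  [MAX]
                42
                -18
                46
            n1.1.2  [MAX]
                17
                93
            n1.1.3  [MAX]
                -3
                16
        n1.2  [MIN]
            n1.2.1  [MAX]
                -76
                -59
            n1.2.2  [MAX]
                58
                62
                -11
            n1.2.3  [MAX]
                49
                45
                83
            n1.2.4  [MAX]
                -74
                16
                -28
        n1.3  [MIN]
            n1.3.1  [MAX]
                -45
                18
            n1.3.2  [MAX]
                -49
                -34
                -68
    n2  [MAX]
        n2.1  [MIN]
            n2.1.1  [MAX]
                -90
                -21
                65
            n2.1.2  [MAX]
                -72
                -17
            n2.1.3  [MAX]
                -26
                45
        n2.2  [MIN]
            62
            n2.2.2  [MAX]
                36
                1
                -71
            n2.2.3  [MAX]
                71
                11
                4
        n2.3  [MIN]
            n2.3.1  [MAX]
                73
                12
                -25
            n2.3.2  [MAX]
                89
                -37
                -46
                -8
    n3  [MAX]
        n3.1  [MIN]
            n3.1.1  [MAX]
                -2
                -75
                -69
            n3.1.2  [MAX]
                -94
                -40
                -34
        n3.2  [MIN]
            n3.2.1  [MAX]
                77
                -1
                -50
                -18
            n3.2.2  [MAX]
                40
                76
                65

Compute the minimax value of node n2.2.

36

n2.2.2 (MAX): max(36, 1, -71) = 36
n2.2.3 (MAX): max(71, 11, 4) = 71
n2.2 (MIN): min(62, 36, 71) = 36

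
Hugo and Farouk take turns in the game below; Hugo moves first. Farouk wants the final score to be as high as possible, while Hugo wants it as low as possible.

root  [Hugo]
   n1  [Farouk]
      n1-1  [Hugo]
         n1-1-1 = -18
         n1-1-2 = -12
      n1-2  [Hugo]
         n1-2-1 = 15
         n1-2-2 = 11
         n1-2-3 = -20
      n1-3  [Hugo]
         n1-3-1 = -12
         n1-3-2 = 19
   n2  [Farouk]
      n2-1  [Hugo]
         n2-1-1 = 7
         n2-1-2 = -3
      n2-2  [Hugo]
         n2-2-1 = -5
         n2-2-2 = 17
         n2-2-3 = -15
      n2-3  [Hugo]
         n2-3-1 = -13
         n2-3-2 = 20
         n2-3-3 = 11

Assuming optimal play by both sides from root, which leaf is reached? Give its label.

n1-3-1

n1-1 (Hugo): min(-18, -12) = -18
n1-2 (Hugo): min(15, 11, -20) = -20
n1-3 (Hugo): min(-12, 19) = -12
n1 (Farouk): max(-18, -20, -12) = -12
n2-1 (Hugo): min(7, -3) = -3
n2-2 (Hugo): min(-5, 17, -15) = -15
n2-3 (Hugo): min(-13, 20, 11) = -13
n2 (Farouk): max(-3, -15, -13) = -3
root (Hugo): min(-12, -3) = -12
At root, Hugo picks n1 (lowest: -12).
At n1, Farouk picks n1-3 (highest: -12).
At n1-3, Hugo picks n1-3-1 (lowest: -12).
Terminal value -12.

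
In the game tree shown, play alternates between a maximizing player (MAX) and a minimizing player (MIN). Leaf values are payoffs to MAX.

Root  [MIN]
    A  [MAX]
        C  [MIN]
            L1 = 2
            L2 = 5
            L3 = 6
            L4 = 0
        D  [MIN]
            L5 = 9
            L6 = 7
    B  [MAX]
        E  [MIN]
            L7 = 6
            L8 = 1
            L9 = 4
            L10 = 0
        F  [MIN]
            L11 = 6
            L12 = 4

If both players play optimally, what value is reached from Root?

4

C (MIN): min(2, 5, 6, 0) = 0
D (MIN): min(9, 7) = 7
A (MAX): max(0, 7) = 7
E (MIN): min(6, 1, 4, 0) = 0
F (MIN): min(6, 4) = 4
B (MAX): max(0, 4) = 4
Root (MIN): min(7, 4) = 4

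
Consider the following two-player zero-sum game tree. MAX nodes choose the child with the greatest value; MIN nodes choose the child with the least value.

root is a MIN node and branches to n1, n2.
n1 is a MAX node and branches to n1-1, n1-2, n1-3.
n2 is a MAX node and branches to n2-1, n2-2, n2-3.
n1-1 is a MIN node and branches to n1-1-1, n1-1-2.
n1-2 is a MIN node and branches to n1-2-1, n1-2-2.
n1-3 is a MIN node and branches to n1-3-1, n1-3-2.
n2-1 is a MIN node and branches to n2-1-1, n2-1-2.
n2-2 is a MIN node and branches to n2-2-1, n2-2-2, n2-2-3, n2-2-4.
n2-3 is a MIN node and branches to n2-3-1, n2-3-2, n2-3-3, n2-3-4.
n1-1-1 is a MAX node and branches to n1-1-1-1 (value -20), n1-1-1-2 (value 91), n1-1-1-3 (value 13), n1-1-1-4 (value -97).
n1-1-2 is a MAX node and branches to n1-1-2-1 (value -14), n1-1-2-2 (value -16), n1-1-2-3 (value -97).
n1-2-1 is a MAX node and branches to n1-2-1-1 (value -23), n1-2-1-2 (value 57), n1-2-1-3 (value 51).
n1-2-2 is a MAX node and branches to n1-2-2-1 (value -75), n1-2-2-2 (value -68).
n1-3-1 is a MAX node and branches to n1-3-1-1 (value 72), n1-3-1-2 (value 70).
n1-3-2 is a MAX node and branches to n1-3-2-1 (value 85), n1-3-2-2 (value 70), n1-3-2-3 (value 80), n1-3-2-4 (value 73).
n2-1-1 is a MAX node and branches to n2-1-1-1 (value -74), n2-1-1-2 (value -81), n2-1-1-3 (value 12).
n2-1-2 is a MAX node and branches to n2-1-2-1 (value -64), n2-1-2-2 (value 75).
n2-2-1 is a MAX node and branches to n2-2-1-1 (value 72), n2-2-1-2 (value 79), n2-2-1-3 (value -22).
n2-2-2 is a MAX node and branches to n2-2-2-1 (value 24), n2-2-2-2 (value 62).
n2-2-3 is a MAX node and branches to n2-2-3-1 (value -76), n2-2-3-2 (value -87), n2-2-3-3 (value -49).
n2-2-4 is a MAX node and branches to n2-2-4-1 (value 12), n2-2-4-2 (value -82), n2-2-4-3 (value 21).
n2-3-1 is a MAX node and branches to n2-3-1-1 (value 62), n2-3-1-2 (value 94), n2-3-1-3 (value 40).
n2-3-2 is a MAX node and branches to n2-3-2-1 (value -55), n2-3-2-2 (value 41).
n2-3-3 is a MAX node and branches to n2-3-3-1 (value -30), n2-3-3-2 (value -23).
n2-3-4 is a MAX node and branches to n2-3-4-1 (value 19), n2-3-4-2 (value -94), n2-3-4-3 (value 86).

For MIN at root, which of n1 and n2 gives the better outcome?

n1-1-1 (MAX): max(-20, 91, 13, -97) = 91
n1-1-2 (MAX): max(-14, -16, -97) = -14
n1-1 (MIN): min(91, -14) = -14
n1-2-1 (MAX): max(-23, 57, 51) = 57
n1-2-2 (MAX): max(-75, -68) = -68
n1-2 (MIN): min(57, -68) = -68
n1-3-1 (MAX): max(72, 70) = 72
n1-3-2 (MAX): max(85, 70, 80, 73) = 85
n1-3 (MIN): min(72, 85) = 72
n1 (MAX): max(-14, -68, 72) = 72
n2-1-1 (MAX): max(-74, -81, 12) = 12
n2-1-2 (MAX): max(-64, 75) = 75
n2-1 (MIN): min(12, 75) = 12
n2-2-1 (MAX): max(72, 79, -22) = 79
n2-2-2 (MAX): max(24, 62) = 62
n2-2-3 (MAX): max(-76, -87, -49) = -49
n2-2-4 (MAX): max(12, -82, 21) = 21
n2-2 (MIN): min(79, 62, -49, 21) = -49
n2-3-1 (MAX): max(62, 94, 40) = 94
n2-3-2 (MAX): max(-55, 41) = 41
n2-3-3 (MAX): max(-30, -23) = -23
n2-3-4 (MAX): max(19, -94, 86) = 86
n2-3 (MIN): min(94, 41, -23, 86) = -23
n2 (MAX): max(12, -49, -23) = 12
MIN prefers the lower value; n1=72, n2=12. n2 is better since 12 < 72.

n2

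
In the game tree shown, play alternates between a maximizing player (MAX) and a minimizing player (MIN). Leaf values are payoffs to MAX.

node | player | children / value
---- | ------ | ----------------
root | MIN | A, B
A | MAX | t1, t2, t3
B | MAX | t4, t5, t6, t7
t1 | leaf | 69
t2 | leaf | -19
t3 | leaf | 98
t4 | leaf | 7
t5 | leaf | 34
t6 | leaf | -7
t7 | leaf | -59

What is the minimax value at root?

34

A (MAX): max(69, -19, 98) = 98
B (MAX): max(7, 34, -7, -59) = 34
root (MIN): min(98, 34) = 34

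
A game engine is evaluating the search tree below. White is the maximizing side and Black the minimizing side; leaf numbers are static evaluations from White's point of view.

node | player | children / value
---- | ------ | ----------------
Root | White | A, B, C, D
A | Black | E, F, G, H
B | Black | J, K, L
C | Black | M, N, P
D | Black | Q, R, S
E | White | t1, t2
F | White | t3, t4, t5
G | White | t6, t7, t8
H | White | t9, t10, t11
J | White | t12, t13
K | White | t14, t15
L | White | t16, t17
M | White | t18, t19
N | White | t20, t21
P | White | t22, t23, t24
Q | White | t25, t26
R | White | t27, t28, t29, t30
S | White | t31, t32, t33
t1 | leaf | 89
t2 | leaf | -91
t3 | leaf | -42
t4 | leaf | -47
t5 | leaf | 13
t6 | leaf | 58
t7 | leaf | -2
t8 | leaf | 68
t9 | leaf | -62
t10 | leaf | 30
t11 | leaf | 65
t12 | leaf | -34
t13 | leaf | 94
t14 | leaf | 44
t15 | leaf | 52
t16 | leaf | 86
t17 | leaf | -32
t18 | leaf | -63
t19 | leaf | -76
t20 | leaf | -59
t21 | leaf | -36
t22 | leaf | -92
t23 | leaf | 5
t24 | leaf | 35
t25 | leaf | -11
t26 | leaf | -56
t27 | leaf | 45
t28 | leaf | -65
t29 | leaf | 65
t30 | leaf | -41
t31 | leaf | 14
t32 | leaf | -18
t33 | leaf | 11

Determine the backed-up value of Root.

E (White): max(89, -91) = 89
F (White): max(-42, -47, 13) = 13
G (White): max(58, -2, 68) = 68
H (White): max(-62, 30, 65) = 65
A (Black): min(89, 13, 68, 65) = 13
J (White): max(-34, 94) = 94
K (White): max(44, 52) = 52
L (White): max(86, -32) = 86
B (Black): min(94, 52, 86) = 52
M (White): max(-63, -76) = -63
N (White): max(-59, -36) = -36
P (White): max(-92, 5, 35) = 35
C (Black): min(-63, -36, 35) = -63
Q (White): max(-11, -56) = -11
R (White): max(45, -65, 65, -41) = 65
S (White): max(14, -18, 11) = 14
D (Black): min(-11, 65, 14) = -11
Root (White): max(13, 52, -63, -11) = 52

52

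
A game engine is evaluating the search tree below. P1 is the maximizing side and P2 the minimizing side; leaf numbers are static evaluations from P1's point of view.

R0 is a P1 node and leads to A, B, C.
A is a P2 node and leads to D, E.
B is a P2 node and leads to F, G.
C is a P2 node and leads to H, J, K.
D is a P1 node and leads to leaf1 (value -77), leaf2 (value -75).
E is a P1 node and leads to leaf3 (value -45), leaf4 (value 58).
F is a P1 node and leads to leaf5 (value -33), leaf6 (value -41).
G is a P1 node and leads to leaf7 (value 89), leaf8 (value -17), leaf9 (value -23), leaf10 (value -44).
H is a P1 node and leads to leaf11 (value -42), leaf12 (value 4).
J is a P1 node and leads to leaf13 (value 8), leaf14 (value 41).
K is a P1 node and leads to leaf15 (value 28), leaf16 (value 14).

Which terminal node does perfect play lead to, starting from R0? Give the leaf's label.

leaf12

D (P1): max(-77, -75) = -75
E (P1): max(-45, 58) = 58
A (P2): min(-75, 58) = -75
F (P1): max(-33, -41) = -33
G (P1): max(89, -17, -23, -44) = 89
B (P2): min(-33, 89) = -33
H (P1): max(-42, 4) = 4
J (P1): max(8, 41) = 41
K (P1): max(28, 14) = 28
C (P2): min(4, 41, 28) = 4
R0 (P1): max(-75, -33, 4) = 4
At R0, P1 picks C (highest: 4).
At C, P2 picks H (lowest: 4).
At H, P1 picks leaf12 (highest: 4).
Terminal value 4.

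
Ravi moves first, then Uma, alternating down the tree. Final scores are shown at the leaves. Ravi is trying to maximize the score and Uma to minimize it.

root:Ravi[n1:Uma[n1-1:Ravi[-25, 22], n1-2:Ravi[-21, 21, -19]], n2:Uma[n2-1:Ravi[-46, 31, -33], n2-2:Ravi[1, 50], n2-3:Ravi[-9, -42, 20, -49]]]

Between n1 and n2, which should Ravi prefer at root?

n1

n1-1 (Ravi): max(-25, 22) = 22
n1-2 (Ravi): max(-21, 21, -19) = 21
n1 (Uma): min(22, 21) = 21
n2-1 (Ravi): max(-46, 31, -33) = 31
n2-2 (Ravi): max(1, 50) = 50
n2-3 (Ravi): max(-9, -42, 20, -49) = 20
n2 (Uma): min(31, 50, 20) = 20
Ravi prefers the higher value; n1=21, n2=20. n1 is better since 21 > 20.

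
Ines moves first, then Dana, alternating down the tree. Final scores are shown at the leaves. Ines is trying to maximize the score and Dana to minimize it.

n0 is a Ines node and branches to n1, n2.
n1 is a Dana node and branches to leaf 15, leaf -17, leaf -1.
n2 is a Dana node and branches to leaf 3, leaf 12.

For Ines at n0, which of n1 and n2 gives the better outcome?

n1 (Dana): min(15, -17, -1) = -17
n2 (Dana): min(3, 12) = 3
Ines prefers the higher value; n1=-17, n2=3. n2 is better since 3 > -17.

n2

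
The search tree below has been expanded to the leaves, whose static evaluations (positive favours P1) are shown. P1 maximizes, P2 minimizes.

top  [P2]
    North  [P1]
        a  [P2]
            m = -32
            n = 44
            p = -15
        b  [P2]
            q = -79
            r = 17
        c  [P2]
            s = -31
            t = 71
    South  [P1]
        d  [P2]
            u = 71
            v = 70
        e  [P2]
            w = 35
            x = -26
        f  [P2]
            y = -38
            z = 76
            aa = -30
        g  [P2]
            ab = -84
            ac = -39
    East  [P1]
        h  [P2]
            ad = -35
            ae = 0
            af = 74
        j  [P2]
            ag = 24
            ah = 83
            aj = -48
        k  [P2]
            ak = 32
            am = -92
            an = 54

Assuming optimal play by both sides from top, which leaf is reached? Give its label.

ad

a (P2): min(-32, 44, -15) = -32
b (P2): min(-79, 17) = -79
c (P2): min(-31, 71) = -31
North (P1): max(-32, -79, -31) = -31
d (P2): min(71, 70) = 70
e (P2): min(35, -26) = -26
f (P2): min(-38, 76, -30) = -38
g (P2): min(-84, -39) = -84
South (P1): max(70, -26, -38, -84) = 70
h (P2): min(-35, 0, 74) = -35
j (P2): min(24, 83, -48) = -48
k (P2): min(32, -92, 54) = -92
East (P1): max(-35, -48, -92) = -35
top (P2): min(-31, 70, -35) = -35
At top, P2 picks East (lowest: -35).
At East, P1 picks h (highest: -35).
At h, P2 picks ad (lowest: -35).
Terminal value -35.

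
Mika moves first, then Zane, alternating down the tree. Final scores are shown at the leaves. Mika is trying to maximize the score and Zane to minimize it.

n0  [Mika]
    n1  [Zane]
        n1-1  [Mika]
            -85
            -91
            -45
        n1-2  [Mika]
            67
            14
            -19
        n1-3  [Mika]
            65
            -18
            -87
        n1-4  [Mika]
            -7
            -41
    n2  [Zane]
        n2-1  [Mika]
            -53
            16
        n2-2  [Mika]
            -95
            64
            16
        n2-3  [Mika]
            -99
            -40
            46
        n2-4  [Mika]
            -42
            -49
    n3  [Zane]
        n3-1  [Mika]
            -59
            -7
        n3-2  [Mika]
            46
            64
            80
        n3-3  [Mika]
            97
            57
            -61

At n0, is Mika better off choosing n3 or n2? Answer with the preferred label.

n3-1 (Mika): max(-59, -7) = -7
n3-2 (Mika): max(46, 64, 80) = 80
n3-3 (Mika): max(97, 57, -61) = 97
n3 (Zane): min(-7, 80, 97) = -7
n2-1 (Mika): max(-53, 16) = 16
n2-2 (Mika): max(-95, 64, 16) = 64
n2-3 (Mika): max(-99, -40, 46) = 46
n2-4 (Mika): max(-42, -49) = -42
n2 (Zane): min(16, 64, 46, -42) = -42
Mika prefers the higher value; n3=-7, n2=-42. n3 is better since -7 > -42.

n3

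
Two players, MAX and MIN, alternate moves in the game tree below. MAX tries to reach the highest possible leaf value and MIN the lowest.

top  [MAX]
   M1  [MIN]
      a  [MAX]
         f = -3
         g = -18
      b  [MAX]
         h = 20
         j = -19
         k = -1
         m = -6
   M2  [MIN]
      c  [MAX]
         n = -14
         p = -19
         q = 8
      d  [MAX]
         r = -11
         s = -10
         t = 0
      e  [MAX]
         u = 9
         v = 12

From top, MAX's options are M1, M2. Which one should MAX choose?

a (MAX): max(-3, -18) = -3
b (MAX): max(20, -19, -1, -6) = 20
M1 (MIN): min(-3, 20) = -3
c (MAX): max(-14, -19, 8) = 8
d (MAX): max(-11, -10, 0) = 0
e (MAX): max(9, 12) = 12
M2 (MIN): min(8, 0, 12) = 0
top (MAX): max(-3, 0) = 0
MAX at top wants the highest of {M1=-3, M2=0}, so chooses M2.

M2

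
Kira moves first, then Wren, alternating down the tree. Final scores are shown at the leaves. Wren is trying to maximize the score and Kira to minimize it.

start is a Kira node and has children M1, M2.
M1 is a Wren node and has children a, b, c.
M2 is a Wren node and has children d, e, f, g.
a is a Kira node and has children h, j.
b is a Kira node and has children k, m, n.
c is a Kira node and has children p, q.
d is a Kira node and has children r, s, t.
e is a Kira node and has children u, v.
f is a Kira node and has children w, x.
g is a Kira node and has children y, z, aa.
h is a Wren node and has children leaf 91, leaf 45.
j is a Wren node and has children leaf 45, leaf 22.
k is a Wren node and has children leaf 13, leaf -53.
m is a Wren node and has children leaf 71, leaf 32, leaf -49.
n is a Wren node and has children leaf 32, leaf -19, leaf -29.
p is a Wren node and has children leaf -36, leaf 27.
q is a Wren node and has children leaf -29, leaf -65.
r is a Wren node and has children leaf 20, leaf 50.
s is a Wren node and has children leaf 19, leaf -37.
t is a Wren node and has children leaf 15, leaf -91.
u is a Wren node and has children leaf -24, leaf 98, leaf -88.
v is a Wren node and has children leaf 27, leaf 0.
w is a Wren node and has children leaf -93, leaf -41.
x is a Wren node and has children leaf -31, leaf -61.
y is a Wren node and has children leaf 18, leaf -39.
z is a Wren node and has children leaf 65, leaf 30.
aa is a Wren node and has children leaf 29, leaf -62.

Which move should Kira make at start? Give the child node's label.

M2

h (Wren): max(91, 45) = 91
j (Wren): max(45, 22) = 45
a (Kira): min(91, 45) = 45
k (Wren): max(13, -53) = 13
m (Wren): max(71, 32, -49) = 71
n (Wren): max(32, -19, -29) = 32
b (Kira): min(13, 71, 32) = 13
p (Wren): max(-36, 27) = 27
q (Wren): max(-29, -65) = -29
c (Kira): min(27, -29) = -29
M1 (Wren): max(45, 13, -29) = 45
r (Wren): max(20, 50) = 50
s (Wren): max(19, -37) = 19
t (Wren): max(15, -91) = 15
d (Kira): min(50, 19, 15) = 15
u (Wren): max(-24, 98, -88) = 98
v (Wren): max(27, 0) = 27
e (Kira): min(98, 27) = 27
w (Wren): max(-93, -41) = -41
x (Wren): max(-31, -61) = -31
f (Kira): min(-41, -31) = -41
y (Wren): max(18, -39) = 18
z (Wren): max(65, 30) = 65
aa (Wren): max(29, -62) = 29
g (Kira): min(18, 65, 29) = 18
M2 (Wren): max(15, 27, -41, 18) = 27
start (Kira): min(45, 27) = 27
Kira at start wants the lowest of {M1=45, M2=27}, so chooses M2.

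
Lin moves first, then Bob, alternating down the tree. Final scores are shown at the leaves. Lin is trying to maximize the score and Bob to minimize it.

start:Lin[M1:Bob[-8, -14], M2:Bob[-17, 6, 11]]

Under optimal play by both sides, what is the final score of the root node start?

M1 (Bob): min(-8, -14) = -14
M2 (Bob): min(-17, 6, 11) = -17
start (Lin): max(-14, -17) = -14

-14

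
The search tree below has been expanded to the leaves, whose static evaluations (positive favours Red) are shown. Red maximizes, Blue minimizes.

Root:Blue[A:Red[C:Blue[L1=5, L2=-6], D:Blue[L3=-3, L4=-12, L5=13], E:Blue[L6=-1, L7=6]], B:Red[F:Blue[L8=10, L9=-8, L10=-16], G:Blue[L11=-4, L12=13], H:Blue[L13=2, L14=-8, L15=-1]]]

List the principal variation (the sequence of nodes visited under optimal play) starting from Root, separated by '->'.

C (Blue): min(5, -6) = -6
D (Blue): min(-3, -12, 13) = -12
E (Blue): min(-1, 6) = -1
A (Red): max(-6, -12, -1) = -1
F (Blue): min(10, -8, -16) = -16
G (Blue): min(-4, 13) = -4
H (Blue): min(2, -8, -1) = -8
B (Red): max(-16, -4, -8) = -4
Root (Blue): min(-1, -4) = -4
At Root, Blue picks B (lowest: -4).
At B, Red picks G (highest: -4).
At G, Blue picks L11 (lowest: -4).
Terminal value -4.

Root -> B -> G -> L11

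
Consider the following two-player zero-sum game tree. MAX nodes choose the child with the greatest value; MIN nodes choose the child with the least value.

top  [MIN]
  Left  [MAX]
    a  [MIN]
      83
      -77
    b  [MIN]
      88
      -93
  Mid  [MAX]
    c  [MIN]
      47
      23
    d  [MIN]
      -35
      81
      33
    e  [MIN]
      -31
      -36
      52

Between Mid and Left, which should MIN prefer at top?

Left

c (MIN): min(47, 23) = 23
d (MIN): min(-35, 81, 33) = -35
e (MIN): min(-31, -36, 52) = -36
Mid (MAX): max(23, -35, -36) = 23
a (MIN): min(83, -77) = -77
b (MIN): min(88, -93) = -93
Left (MAX): max(-77, -93) = -77
MIN prefers the lower value; Mid=23, Left=-77. Left is better since -77 < 23.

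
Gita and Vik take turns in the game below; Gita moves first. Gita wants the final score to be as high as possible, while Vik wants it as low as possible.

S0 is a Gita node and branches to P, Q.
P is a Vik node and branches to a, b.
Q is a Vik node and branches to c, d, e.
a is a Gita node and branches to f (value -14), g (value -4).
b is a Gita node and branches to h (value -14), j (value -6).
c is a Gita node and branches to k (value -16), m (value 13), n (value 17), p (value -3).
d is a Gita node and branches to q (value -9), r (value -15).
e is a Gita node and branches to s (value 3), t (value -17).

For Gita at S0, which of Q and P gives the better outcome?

P

c (Gita): max(-16, 13, 17, -3) = 17
d (Gita): max(-9, -15) = -9
e (Gita): max(3, -17) = 3
Q (Vik): min(17, -9, 3) = -9
a (Gita): max(-14, -4) = -4
b (Gita): max(-14, -6) = -6
P (Vik): min(-4, -6) = -6
Gita prefers the higher value; Q=-9, P=-6. P is better since -6 > -9.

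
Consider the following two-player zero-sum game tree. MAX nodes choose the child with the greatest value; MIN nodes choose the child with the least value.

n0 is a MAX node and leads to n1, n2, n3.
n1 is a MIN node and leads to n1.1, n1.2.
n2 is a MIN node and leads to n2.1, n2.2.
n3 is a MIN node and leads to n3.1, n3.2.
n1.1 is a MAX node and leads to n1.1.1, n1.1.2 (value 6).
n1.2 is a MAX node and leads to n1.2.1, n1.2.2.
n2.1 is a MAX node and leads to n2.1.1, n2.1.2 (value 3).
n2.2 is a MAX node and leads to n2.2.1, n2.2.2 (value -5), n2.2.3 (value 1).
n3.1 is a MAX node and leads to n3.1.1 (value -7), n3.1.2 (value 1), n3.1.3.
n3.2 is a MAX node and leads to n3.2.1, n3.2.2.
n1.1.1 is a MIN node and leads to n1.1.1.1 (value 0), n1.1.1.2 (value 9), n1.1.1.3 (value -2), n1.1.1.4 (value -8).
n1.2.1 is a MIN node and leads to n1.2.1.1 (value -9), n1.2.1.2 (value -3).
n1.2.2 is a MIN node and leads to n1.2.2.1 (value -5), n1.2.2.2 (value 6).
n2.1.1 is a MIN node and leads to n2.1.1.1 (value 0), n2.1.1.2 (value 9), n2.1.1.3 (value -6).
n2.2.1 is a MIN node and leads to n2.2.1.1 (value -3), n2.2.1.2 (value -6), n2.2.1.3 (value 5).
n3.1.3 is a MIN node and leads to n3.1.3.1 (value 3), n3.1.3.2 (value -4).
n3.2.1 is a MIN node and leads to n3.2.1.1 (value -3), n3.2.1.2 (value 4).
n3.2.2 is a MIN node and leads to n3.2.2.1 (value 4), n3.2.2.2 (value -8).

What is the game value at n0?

1

n1.1.1 (MIN): min(0, 9, -2, -8) = -8
n1.1 (MAX): max(-8, 6) = 6
n1.2.1 (MIN): min(-9, -3) = -9
n1.2.2 (MIN): min(-5, 6) = -5
n1.2 (MAX): max(-9, -5) = -5
n1 (MIN): min(6, -5) = -5
n2.1.1 (MIN): min(0, 9, -6) = -6
n2.1 (MAX): max(-6, 3) = 3
n2.2.1 (MIN): min(-3, -6, 5) = -6
n2.2 (MAX): max(-6, -5, 1) = 1
n2 (MIN): min(3, 1) = 1
n3.1.3 (MIN): min(3, -4) = -4
n3.1 (MAX): max(-7, 1, -4) = 1
n3.2.1 (MIN): min(-3, 4) = -3
n3.2.2 (MIN): min(4, -8) = -8
n3.2 (MAX): max(-3, -8) = -3
n3 (MIN): min(1, -3) = -3
n0 (MAX): max(-5, 1, -3) = 1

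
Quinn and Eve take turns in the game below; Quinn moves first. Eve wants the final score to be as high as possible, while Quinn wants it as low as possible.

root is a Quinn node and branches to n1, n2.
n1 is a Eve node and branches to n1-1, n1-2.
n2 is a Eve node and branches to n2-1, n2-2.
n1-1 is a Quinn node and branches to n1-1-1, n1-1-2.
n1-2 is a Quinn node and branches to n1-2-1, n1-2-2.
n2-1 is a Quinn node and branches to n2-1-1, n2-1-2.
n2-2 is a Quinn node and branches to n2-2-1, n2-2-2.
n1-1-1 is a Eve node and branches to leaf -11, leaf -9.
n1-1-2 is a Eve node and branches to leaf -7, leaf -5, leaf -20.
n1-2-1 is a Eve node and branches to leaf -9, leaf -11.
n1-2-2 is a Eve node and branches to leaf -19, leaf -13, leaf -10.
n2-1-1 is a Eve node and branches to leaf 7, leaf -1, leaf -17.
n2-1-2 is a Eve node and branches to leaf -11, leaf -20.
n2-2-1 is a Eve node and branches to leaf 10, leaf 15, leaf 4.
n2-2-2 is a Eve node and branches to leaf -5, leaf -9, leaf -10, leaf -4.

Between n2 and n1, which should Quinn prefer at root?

n2-1-1 (Eve): max(7, -1, -17) = 7
n2-1-2 (Eve): max(-11, -20) = -11
n2-1 (Quinn): min(7, -11) = -11
n2-2-1 (Eve): max(10, 15, 4) = 15
n2-2-2 (Eve): max(-5, -9, -10, -4) = -4
n2-2 (Quinn): min(15, -4) = -4
n2 (Eve): max(-11, -4) = -4
n1-1-1 (Eve): max(-11, -9) = -9
n1-1-2 (Eve): max(-7, -5, -20) = -5
n1-1 (Quinn): min(-9, -5) = -9
n1-2-1 (Eve): max(-9, -11) = -9
n1-2-2 (Eve): max(-19, -13, -10) = -10
n1-2 (Quinn): min(-9, -10) = -10
n1 (Eve): max(-9, -10) = -9
Quinn prefers the lower value; n2=-4, n1=-9. n1 is better since -9 < -4.

n1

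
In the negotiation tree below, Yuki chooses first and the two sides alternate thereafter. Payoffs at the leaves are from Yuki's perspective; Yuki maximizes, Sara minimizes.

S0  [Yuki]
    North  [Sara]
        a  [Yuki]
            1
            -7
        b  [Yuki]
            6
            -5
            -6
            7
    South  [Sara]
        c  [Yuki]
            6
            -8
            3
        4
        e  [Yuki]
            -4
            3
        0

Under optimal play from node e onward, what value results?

3

e (Yuki): max(-4, 3) = 3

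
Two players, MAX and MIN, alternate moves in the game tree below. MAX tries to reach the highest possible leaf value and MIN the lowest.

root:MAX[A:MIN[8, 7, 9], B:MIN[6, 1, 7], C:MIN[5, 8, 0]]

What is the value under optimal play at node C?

C (MIN): min(5, 8, 0) = 0

0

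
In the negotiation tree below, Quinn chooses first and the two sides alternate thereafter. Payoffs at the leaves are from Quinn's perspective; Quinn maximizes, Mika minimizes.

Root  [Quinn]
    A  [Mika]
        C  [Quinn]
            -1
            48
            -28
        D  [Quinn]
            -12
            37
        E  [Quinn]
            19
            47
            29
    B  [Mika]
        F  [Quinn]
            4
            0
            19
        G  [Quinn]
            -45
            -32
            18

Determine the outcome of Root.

C (Quinn): max(-1, 48, -28) = 48
D (Quinn): max(-12, 37) = 37
E (Quinn): max(19, 47, 29) = 47
A (Mika): min(48, 37, 47) = 37
F (Quinn): max(4, 0, 19) = 19
G (Quinn): max(-45, -32, 18) = 18
B (Mika): min(19, 18) = 18
Root (Quinn): max(37, 18) = 37

37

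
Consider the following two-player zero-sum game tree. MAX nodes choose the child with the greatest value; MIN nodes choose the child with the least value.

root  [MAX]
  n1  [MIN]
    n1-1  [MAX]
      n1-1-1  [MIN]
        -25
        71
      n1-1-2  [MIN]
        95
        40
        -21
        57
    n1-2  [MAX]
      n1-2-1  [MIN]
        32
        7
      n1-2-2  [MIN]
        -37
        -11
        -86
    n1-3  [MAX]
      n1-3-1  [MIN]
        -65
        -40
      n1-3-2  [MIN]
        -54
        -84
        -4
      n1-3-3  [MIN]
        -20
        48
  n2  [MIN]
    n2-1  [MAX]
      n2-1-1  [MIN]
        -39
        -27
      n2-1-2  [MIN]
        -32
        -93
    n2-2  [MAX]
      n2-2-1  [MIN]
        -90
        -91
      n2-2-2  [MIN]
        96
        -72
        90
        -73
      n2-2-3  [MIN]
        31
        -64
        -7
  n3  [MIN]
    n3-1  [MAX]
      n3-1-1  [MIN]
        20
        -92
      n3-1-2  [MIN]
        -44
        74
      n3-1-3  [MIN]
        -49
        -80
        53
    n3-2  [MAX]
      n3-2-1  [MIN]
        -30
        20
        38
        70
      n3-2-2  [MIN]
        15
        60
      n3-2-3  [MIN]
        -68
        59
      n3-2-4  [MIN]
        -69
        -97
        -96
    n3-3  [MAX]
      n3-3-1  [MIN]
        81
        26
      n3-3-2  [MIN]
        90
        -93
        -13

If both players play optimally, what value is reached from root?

-21

n1-1-1 (MIN): min(-25, 71) = -25
n1-1-2 (MIN): min(95, 40, -21, 57) = -21
n1-1 (MAX): max(-25, -21) = -21
n1-2-1 (MIN): min(32, 7) = 7
n1-2-2 (MIN): min(-37, -11, -86) = -86
n1-2 (MAX): max(7, -86) = 7
n1-3-1 (MIN): min(-65, -40) = -65
n1-3-2 (MIN): min(-54, -84, -4) = -84
n1-3-3 (MIN): min(-20, 48) = -20
n1-3 (MAX): max(-65, -84, -20) = -20
n1 (MIN): min(-21, 7, -20) = -21
n2-1-1 (MIN): min(-39, -27) = -39
n2-1-2 (MIN): min(-32, -93) = -93
n2-1 (MAX): max(-39, -93) = -39
n2-2-1 (MIN): min(-90, -91) = -91
n2-2-2 (MIN): min(96, -72, 90, -73) = -73
n2-2-3 (MIN): min(31, -64, -7) = -64
n2-2 (MAX): max(-91, -73, -64) = -64
n2 (MIN): min(-39, -64) = -64
n3-1-1 (MIN): min(20, -92) = -92
n3-1-2 (MIN): min(-44, 74) = -44
n3-1-3 (MIN): min(-49, -80, 53) = -80
n3-1 (MAX): max(-92, -44, -80) = -44
n3-2-1 (MIN): min(-30, 20, 38, 70) = -30
n3-2-2 (MIN): min(15, 60) = 15
n3-2-3 (MIN): min(-68, 59) = -68
n3-2-4 (MIN): min(-69, -97, -96) = -97
n3-2 (MAX): max(-30, 15, -68, -97) = 15
n3-3-1 (MIN): min(81, 26) = 26
n3-3-2 (MIN): min(90, -93, -13) = -93
n3-3 (MAX): max(26, -93) = 26
n3 (MIN): min(-44, 15, 26) = -44
root (MAX): max(-21, -64, -44) = -21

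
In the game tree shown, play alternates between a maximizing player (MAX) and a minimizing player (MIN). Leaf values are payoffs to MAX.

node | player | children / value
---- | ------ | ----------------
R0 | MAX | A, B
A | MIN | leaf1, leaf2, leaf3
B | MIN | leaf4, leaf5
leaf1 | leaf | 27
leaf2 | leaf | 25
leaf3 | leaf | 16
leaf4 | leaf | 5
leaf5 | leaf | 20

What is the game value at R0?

16

A (MIN): min(27, 25, 16) = 16
B (MIN): min(5, 20) = 5
R0 (MAX): max(16, 5) = 16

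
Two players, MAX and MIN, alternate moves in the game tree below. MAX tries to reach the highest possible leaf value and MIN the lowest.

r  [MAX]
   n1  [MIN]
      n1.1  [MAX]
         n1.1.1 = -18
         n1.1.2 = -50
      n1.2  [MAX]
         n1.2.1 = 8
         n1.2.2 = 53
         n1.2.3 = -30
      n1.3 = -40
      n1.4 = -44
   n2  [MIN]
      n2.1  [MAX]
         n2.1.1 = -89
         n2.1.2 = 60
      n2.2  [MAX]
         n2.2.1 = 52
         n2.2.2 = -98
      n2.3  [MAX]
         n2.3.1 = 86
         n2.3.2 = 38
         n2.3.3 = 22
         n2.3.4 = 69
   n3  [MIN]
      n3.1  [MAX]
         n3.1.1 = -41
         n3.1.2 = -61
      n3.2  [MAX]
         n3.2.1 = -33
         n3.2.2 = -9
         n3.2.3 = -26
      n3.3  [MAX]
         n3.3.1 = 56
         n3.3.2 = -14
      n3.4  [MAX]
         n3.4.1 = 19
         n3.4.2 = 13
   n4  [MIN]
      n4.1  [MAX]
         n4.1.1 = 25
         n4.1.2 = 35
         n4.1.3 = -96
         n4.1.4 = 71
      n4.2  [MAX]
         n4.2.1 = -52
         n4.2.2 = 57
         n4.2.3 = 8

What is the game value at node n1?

-44

n1.1 (MAX): max(-18, -50) = -18
n1.2 (MAX): max(8, 53, -30) = 53
n1 (MIN): min(-18, 53, -40, -44) = -44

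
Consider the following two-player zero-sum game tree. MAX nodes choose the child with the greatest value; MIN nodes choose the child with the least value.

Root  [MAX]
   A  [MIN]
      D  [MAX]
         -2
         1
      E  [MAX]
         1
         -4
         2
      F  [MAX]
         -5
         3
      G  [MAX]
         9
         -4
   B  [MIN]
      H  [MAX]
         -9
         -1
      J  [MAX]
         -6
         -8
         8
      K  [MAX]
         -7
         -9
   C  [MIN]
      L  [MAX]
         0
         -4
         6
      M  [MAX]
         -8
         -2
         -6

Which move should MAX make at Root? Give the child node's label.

A

D (MAX): max(-2, 1) = 1
E (MAX): max(1, -4, 2) = 2
F (MAX): max(-5, 3) = 3
G (MAX): max(9, -4) = 9
A (MIN): min(1, 2, 3, 9) = 1
H (MAX): max(-9, -1) = -1
J (MAX): max(-6, -8, 8) = 8
K (MAX): max(-7, -9) = -7
B (MIN): min(-1, 8, -7) = -7
L (MAX): max(0, -4, 6) = 6
M (MAX): max(-8, -2, -6) = -2
C (MIN): min(6, -2) = -2
Root (MAX): max(1, -7, -2) = 1
MAX at Root wants the highest of {A=1, B=-7, C=-2}, so chooses A.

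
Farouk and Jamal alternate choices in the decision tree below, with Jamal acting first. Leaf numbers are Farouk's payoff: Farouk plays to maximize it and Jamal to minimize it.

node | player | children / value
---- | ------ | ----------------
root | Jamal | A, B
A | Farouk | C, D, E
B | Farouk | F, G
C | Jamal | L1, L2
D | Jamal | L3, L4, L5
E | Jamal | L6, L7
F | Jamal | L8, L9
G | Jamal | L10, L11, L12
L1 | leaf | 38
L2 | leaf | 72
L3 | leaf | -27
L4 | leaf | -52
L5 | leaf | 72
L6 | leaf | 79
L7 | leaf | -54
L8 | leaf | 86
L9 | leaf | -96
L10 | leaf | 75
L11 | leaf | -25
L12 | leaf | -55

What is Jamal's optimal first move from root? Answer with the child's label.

C (Jamal): min(38, 72) = 38
D (Jamal): min(-27, -52, 72) = -52
E (Jamal): min(79, -54) = -54
A (Farouk): max(38, -52, -54) = 38
F (Jamal): min(86, -96) = -96
G (Jamal): min(75, -25, -55) = -55
B (Farouk): max(-96, -55) = -55
root (Jamal): min(38, -55) = -55
Jamal at root wants the lowest of {A=38, B=-55}, so chooses B.

B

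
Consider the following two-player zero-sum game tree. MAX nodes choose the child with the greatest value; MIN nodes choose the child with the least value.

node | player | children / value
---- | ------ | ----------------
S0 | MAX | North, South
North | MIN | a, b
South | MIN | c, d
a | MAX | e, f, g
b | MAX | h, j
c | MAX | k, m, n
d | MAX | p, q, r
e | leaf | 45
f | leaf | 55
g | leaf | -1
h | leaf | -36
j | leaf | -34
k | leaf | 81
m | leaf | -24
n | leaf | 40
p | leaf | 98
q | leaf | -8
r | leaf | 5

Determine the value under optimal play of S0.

81

a (MAX): max(45, 55, -1) = 55
b (MAX): max(-36, -34) = -34
North (MIN): min(55, -34) = -34
c (MAX): max(81, -24, 40) = 81
d (MAX): max(98, -8, 5) = 98
South (MIN): min(81, 98) = 81
S0 (MAX): max(-34, 81) = 81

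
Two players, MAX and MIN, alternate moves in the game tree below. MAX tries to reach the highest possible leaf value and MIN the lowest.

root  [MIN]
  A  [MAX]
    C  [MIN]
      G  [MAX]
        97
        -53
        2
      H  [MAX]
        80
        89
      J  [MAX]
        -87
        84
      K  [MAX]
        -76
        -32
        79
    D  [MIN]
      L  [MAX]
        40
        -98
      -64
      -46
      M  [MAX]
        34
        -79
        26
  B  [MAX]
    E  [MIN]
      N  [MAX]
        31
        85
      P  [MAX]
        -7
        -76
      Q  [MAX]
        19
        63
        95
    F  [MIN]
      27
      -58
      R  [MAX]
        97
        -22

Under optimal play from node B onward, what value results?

N (MAX): max(31, 85) = 85
P (MAX): max(-7, -76) = -7
Q (MAX): max(19, 63, 95) = 95
E (MIN): min(85, -7, 95) = -7
R (MAX): max(97, -22) = 97
F (MIN): min(27, -58, 97) = -58
B (MAX): max(-7, -58) = -7

-7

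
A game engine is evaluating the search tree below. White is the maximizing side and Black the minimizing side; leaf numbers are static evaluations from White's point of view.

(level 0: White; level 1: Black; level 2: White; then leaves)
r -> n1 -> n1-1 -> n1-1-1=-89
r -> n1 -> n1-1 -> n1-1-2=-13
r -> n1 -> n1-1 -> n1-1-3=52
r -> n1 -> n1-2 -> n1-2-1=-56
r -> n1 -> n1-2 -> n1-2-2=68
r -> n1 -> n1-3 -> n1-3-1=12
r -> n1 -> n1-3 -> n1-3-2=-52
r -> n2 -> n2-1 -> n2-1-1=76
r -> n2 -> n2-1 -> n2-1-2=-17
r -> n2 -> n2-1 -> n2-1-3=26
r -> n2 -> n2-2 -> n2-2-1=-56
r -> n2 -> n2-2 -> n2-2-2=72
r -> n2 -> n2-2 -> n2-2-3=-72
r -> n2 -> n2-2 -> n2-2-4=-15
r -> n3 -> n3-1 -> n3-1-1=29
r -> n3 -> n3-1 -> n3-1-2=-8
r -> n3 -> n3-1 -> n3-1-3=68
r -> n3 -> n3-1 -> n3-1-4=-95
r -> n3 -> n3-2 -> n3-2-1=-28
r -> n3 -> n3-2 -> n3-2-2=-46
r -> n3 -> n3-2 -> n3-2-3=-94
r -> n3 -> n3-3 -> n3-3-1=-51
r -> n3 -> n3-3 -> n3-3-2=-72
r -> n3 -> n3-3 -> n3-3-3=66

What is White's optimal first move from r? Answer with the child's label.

n1-1 (White): max(-89, -13, 52) = 52
n1-2 (White): max(-56, 68) = 68
n1-3 (White): max(12, -52) = 12
n1 (Black): min(52, 68, 12) = 12
n2-1 (White): max(76, -17, 26) = 76
n2-2 (White): max(-56, 72, -72, -15) = 72
n2 (Black): min(76, 72) = 72
n3-1 (White): max(29, -8, 68, -95) = 68
n3-2 (White): max(-28, -46, -94) = -28
n3-3 (White): max(-51, -72, 66) = 66
n3 (Black): min(68, -28, 66) = -28
r (White): max(12, 72, -28) = 72
White at r wants the highest of {n1=12, n2=72, n3=-28}, so chooses n2.

n2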